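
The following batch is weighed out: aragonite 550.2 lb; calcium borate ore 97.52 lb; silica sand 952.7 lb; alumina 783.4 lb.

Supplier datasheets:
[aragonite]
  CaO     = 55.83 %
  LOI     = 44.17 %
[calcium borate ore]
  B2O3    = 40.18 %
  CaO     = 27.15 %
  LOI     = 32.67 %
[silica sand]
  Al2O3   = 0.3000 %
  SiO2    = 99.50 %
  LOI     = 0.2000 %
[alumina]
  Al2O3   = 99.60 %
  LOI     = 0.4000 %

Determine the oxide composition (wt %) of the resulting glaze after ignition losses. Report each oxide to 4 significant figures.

Every computation keeps exact precision from start to finish; intermediates are printed rounded to 4 significant digits. Every reported figure is rounded only once. The derived quantities (ignition loss, the four compositions, the yield, the totals, net glass mass) are re-derived in full float precision from the batch weights per 2104 lb of glass, as they appear in either problem or answer.
Oxide-by-oxide delivered mass:
  B2O3: 97.52·0.4018 = 39.18 lb
  CaO: 550.2·0.5583 + 97.52·0.2715 = 333.7 lb
  Al2O3: 952.7·0.003000 + 783.4·0.9960 = 783.1 lb
  SiO2: 952.7·0.9950 = 947.9 lb
LOI: 550.2·0.4417 + 97.52·0.3267 + 952.7·0.002000 + 783.4·0.004000 = 279.9 lb
Glass mass = batch − LOI = 2384 − 279.9 = 2104 lb (consistent with Σ oxide mass)
each oxide over glass, ×100, is wt %

Glass mass = 2104 lb (batch 2384 − LOI 279.9).
Composition: B2O3 1.862%, CaO 15.86%, Al2O3 37.22%, SiO2 45.06%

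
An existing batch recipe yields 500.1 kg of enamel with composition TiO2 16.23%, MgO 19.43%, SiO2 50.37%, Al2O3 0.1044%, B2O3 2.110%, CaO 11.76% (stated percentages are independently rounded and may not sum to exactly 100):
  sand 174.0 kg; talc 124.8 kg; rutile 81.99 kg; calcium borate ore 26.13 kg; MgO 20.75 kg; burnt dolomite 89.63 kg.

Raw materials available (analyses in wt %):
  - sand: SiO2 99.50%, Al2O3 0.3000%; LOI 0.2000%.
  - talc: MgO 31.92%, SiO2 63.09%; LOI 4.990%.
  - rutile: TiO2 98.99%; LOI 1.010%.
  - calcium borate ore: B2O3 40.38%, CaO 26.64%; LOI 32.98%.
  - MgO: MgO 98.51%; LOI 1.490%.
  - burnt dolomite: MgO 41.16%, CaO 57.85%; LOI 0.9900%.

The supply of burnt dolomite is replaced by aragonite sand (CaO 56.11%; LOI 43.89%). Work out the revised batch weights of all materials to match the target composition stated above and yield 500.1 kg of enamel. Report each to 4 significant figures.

Rounding to 4 significant digits extends to each in-between result as displayed — all internal work maintains exact precision at all times — every reported result receives exactly one rounding. The derived quantities are recomputed in exact precision (net glass mass, the totals, yield, six oxide percentages, LOI) using the weight values at 500.1 kg of glass, as given in either problem or answer.
Oxide-by-oxide targets in 500.1 kg enamel:
  TiO2: 16.23% × 500.1 = 81.17 kg
  MgO: 19.43% × 500.1 = 97.17 kg
  SiO2: 50.37% × 500.1 = 251.9 kg
  Al2O3: 0.1044% × 500.1 = 0.5221 kg
  B2O3: 2.110% × 500.1 = 10.55 kg
  CaO: 11.76% × 500.1 = 58.81 kg
Mass-balance tally per oxide given the weights on record, against the basis in use (every target is met by its sum within answer rounding):
  TiO2: 81.99·0.9899 = 81.16 kg (target 81.17 kg)
  MgO: 124.8·0.3192 + 58.20·0.9851 = 97.17 kg (target 97.17 kg)
  SiO2: 174.0·0.9950 + 124.8·0.6309 = 251.9 kg (target 251.9 kg)
  Al2O3: 174.0·0.003000 = 0.5220 kg (target 0.5221 kg)
  B2O3: 26.13·0.4038 = 10.55 kg (target 10.55 kg)
  CaO: 26.13·0.2664 + 92.41·0.5611 = 58.81 kg (target 58.81 kg)
Glass-mass bookkeeping: batch total minus LOI = 500.1 kg (the targets, summed, come to 500.1 kg; with the basis standing at 500.1 kg — any gap is answer rounding).
Total batch = Σ batch = 557.5 kg; loss to ignition Σ batch·LOI = 57.45 kg; the yield ratio, glass ÷ batch: 89.70%.

Revised batch per 500.1 kg enamel:
  sand: 174.0 kg
  talc: 124.8 kg
  rutile: 81.99 kg
  calcium borate ore: 26.13 kg
  MgO: 58.20 kg
  aragonite sand: 92.41 kg
Total batch = 557.5 kg; LOI loss = 57.45 kg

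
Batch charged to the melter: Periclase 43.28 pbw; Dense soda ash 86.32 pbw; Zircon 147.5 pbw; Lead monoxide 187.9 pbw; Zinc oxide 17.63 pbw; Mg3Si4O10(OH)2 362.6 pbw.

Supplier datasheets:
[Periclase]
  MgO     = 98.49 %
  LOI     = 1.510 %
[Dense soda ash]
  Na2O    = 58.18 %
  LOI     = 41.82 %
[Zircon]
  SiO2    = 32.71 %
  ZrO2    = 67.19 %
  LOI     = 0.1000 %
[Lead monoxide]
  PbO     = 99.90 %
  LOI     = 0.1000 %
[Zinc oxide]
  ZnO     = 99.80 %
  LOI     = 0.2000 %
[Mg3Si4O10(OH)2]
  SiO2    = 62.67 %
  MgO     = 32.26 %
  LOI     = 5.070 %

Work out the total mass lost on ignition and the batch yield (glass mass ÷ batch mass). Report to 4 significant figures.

Values along the way are displayed rounded off to 4 significant digits in the printout — all internal work runs at full precision at each step; each reported figure takes exactly one rounding. The derived quantities are recomputed from the batch weights on 789.7 pbw of glass in exact precision (the totals, LOI, the six compositions, glass mass, the yield), as quoted within question or answer.
Per-material ignition loss:
  Periclase: 43.28 × 0.01510 = 0.6535 pbw
  Dense soda ash: 86.32 × 0.4182 = 36.10 pbw
  Zircon: 147.5 × 0.001000 = 0.1475 pbw
  Lead monoxide: 187.9 × 0.001000 = 0.1879 pbw
  Zinc oxide: 17.63 × 0.002000 = 0.03526 pbw
  Mg3Si4O10(OH)2: 362.6 × 0.05070 = 18.38 pbw
Total LOI = 55.51 pbw
Glass = batch − LOI = 845.2 − 55.51 = 789.7 pbw

LOI loss = 55.51 pbw; glass = 789.7 pbw; yield = 93.43%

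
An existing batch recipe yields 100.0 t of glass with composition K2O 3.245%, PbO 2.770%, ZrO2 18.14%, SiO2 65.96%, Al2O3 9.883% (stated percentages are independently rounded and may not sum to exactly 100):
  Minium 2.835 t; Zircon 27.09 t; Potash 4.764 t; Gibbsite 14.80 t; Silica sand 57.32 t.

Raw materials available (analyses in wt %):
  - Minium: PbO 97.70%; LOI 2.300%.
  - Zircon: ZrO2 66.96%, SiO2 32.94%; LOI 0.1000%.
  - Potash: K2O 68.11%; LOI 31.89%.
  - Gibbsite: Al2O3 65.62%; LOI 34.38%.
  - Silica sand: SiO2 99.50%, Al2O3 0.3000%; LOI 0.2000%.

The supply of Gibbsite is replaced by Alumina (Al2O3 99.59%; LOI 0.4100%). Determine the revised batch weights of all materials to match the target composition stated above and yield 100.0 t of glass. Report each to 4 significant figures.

Revised batch per 100.0 t glass:
  Minium: 2.835 t
  Zircon: 27.09 t
  Potash: 4.764 t
  Alumina: 9.751 t
  Silica sand: 57.32 t
Total batch = 101.8 t; LOI loss = 1.766 t

The whole derivation keeps full precision at all times. Working values are shown (rounded to four significant figures) within the worked lines; each reported figure carries a single rounding — all derived quantities, including LOI, glass mass, the totals, the five compositions, yield, are carried from the batch weights at 100.0 t of glass in full float precision as given in the question or the answer.
Target masses of each oxide per 100.0 t glass:
  K2O: 3.245% × 100.0 = 3.245 t
  PbO: 2.770% × 100.0 = 2.770 t
  ZrO2: 18.14% × 100.0 = 18.14 t
  SiO2: 65.96% × 100.0 = 65.96 t
  Al2O3: 9.883% × 100.0 = 9.883 t
A balance pass over the oxides, with the batch weights as given, at the basis given (summed amounts equal target values inside rounding margins):
  K2O: 4.764·0.6811 = 3.245 t (target 3.245 t)
  PbO: 2.835·0.9770 = 2.770 t (target 2.770 t)
  ZrO2: 27.09·0.6696 = 18.14 t (target 18.14 t)
  SiO2: 27.09·0.3294 + 57.32·0.9950 = 65.96 t (target 65.96 t)
  Al2O3: 9.751·0.9959 + 57.32·0.003000 = 9.883 t (target 9.883 t)
Glass-mass sanity pass: the batch minus its LOI: 99.99 t (oxide target masses add up to 100.0 t; stated basis 100.0 t — rounding explains the deltas).
Total batch = Σ batch = 101.8 t; LOI removed, Σ of batch·LOI: 1.766 t; yield, glass over the total, = 98.26%.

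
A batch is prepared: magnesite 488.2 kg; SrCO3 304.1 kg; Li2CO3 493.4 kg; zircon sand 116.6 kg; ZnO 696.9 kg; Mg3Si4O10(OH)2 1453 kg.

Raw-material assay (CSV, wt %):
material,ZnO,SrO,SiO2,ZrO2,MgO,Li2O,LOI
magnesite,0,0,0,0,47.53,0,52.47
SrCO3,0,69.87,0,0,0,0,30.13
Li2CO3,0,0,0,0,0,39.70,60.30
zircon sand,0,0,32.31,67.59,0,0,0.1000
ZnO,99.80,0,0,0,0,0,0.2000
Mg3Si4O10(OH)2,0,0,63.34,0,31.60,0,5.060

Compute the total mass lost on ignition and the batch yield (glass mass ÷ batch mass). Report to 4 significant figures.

LOI loss = 720.3 kg; glass = 2832 kg; yield = 79.72%

All internal work runs at full float precision from first step to last — values along the way are shown rounded to 4 significant digits on the page — every reported result is rounded a single time. The derived quantities (totals, LOI, net glass mass, the six compositions, yield) are computed at full precision starting from the weights on 2832 kg of glass precisely as stated by question or answer.
Loss on ignition, line by line:
  magnesite: 488.2 × 0.5247 = 256.2 kg
  SrCO3: 304.1 × 0.3013 = 91.63 kg
  Li2CO3: 493.4 × 0.6030 = 297.5 kg
  zircon sand: 116.6 × 0.001000 = 0.1166 kg
  ZnO: 696.9 × 0.002000 = 1.394 kg
  Mg3Si4O10(OH)2: 1453 × 0.05060 = 73.52 kg
Total LOI = 720.3 kg
Glass = batch − LOI = 3552 − 720.3 = 2832 kg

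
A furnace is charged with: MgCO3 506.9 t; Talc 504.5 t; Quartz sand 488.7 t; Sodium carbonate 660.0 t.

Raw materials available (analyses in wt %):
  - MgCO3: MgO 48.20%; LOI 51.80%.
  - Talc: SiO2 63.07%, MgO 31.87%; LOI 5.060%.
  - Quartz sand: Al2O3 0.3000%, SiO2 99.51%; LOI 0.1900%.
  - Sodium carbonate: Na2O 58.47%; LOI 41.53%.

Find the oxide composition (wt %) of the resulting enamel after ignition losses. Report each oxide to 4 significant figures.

Glass mass = 1597 t (batch 2160 − LOI 563.1).
Composition: Na2O 24.16%, Al2O3 0.09181%, SiO2 50.38%, MgO 25.37%

Intermediates are displayed, rounded to 4 significant digits, in the working. All arithmetic maintains full precision in all steps; a single rounding produces each reported value. Derived quantities are rebuilt in exact precision (the four compositions, totals, yield, net glass mass, LOI) using the weight values at 1597 t of glass exactly as printed in the problem or the answer.
Oxide-by-oxide delivered mass:
  Na2O: 660.0·0.5847 = 385.9 t
  Al2O3: 488.7·0.003000 = 1.466 t
  SiO2: 504.5·0.6307 + 488.7·0.9951 = 804.5 t
  MgO: 506.9·0.4820 + 504.5·0.3187 = 405.1 t
LOI: 506.9·0.5180 + 504.5·0.05060 + 488.7·0.001900 + 660.0·0.4153 = 563.1 t
Resulting glass, batch − LOI: 2160 − 563.1 = 1597 t (the oxide masses sum to this)
each wt % is 100 × oxide ÷ glass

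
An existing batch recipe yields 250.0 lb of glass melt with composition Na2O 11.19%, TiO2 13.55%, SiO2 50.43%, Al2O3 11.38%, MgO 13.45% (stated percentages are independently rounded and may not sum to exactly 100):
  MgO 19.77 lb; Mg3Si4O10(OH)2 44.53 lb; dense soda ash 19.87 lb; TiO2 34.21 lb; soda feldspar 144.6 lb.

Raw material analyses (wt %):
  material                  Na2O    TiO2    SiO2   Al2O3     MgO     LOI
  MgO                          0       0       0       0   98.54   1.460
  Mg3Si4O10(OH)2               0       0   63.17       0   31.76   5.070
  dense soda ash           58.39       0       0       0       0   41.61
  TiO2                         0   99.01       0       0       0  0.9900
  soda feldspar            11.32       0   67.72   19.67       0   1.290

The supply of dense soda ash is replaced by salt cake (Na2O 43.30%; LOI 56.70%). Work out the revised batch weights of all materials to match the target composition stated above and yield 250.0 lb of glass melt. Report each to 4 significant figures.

All internal work runs at exact precision from start to finish — the intermediate values are shown, rounded to four significant digits, at each printed step. Every reported number undergoes a single rounding; the derived quantities are computed from the batch weights at 250.0 lb of glass in exact precision (glass mass, LOI, the yield, the totals, five oxide percentages) as they appear in problem or answer.
Oxide mass targets, per 250.0 lb glass melt:
  Na2O: 11.19% × 250.0 = 27.98 lb
  TiO2: 13.55% × 250.0 = 33.88 lb
  SiO2: 50.43% × 250.0 = 126.1 lb
  Al2O3: 11.38% × 250.0 = 28.45 lb
  MgO: 13.45% × 250.0 = 33.62 lb
Oxide-by-oxide audit using the reported weights, per the basis as stated (summed amounts equal target values modulo rounding of the values):
  Na2O: 26.79·0.4330 + 144.6·0.1132 = 27.97 lb (target 27.98 lb)
  TiO2: 34.21·0.9901 = 33.87 lb (target 33.88 lb)
  SiO2: 44.53·0.6317 + 144.6·0.6772 = 126.1 lb (target 126.1 lb)
  Al2O3: 144.6·0.1967 = 28.44 lb (target 28.45 lb)
  MgO: 19.77·0.9854 + 44.53·0.3176 = 33.62 lb (target 33.62 lb)
Mass balance on the glass: total charge less LOI = 250.0 lb (oxide target masses add up to 250.0 lb; stated basis 250.0 lb — rounding explains the deltas).
Whole-batch sum: Σ batch = 269.9 lb; ignition loss, Σ(batch × LOI) = 19.94 lb; as yield: glass ÷ batch → 92.61%.

Revised batch per 250.0 lb glass melt:
  MgO: 19.77 lb
  Mg3Si4O10(OH)2: 44.53 lb
  salt cake: 26.79 lb
  TiO2: 34.21 lb
  soda feldspar: 144.6 lb
Total batch = 269.9 lb; LOI loss = 19.94 lb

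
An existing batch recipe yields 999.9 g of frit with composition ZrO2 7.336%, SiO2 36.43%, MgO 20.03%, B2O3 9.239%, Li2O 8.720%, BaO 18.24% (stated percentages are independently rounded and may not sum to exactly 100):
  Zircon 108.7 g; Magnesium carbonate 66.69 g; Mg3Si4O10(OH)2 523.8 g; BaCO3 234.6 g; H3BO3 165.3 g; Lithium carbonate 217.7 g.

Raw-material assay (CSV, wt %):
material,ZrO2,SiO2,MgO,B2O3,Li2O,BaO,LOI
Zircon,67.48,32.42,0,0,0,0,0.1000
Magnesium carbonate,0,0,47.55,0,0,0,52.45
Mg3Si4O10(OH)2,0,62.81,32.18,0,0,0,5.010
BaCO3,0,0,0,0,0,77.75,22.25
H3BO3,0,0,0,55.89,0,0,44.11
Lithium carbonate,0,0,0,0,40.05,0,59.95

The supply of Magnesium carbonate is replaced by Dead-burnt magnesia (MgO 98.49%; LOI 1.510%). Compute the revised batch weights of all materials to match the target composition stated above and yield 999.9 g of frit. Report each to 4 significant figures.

Revised batch per 999.9 g frit:
  Zircon: 108.7 g
  Dead-burnt magnesia: 32.20 g
  Mg3Si4O10(OH)2: 523.8 g
  BaCO3: 234.6 g
  H3BO3: 165.3 g
  Lithium carbonate: 217.7 g
Total batch = 1282 g; LOI loss = 282.5 g

Working values are displayed with 4-significant-digit rounding when written out. Exact precision is kept in all steps. Every reported number is rounded a single time — all derived quantities (yield, glass mass, the six compositions, ignition loss, totals) are carried from the weighed amounts on 999.9 g of glass in exact precision, as given in the problem or the answer.
Oxide mass targets, per 999.9 g frit:
  ZrO2: 7.336% × 999.9 = 73.35 g
  SiO2: 36.43% × 999.9 = 364.3 g
  MgO: 20.03% × 999.9 = 200.3 g
  B2O3: 9.239% × 999.9 = 92.38 g
  Li2O: 8.720% × 999.9 = 87.19 g
  BaO: 18.24% × 999.9 = 182.4 g
Verifying the oxide balance using the reported weights, under the basis named above (sum by sum, the targets are met given rounding of the digits):
  ZrO2: 108.7·0.6748 = 73.35 g (target 73.35 g)
  SiO2: 108.7·0.3242 + 523.8·0.6281 = 364.2 g (target 364.3 g)
  MgO: 32.20·0.9849 + 523.8·0.3218 = 200.3 g (target 200.3 g)
  B2O3: 165.3·0.5589 = 92.39 g (target 92.38 g)
  Li2O: 217.7·0.4005 = 87.19 g (target 87.19 g)
  BaO: 234.6·0.7775 = 182.4 g (target 182.4 g)
Consistency of the glass mass: total batch − LOI = 999.8 g (targets for the oxides total 999.9 g; against the stated basis, 999.9 g — deltas are rounding alone).
Batch grand total — Σ batch = 1282 g; loss to ignition Σ batch·LOI = 282.5 g; yield = glass ÷ total batch = 77.97%.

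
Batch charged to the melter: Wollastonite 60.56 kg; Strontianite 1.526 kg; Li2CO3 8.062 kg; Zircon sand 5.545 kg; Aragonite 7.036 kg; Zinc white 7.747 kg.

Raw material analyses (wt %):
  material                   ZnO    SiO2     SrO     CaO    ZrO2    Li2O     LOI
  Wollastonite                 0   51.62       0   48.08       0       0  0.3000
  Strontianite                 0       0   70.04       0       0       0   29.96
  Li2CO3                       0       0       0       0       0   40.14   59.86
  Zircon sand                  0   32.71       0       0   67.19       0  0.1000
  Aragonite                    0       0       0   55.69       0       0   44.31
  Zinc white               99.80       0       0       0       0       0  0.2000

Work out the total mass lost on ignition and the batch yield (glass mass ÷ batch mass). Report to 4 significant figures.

The intermediate values appear rounded to four significant digits in the printout. All arithmetic holds exact precision from first step to last. Each reported number receives exactly one rounding. Derived quantities (ignition loss, totals, yield, glass mass, six oxide percentages) are rebuilt at full precision using the weight values for 81.87 kg of glass, exactly as shown in problem or answer.
Material-by-material LOI:
  Wollastonite: 60.56 × 0.003000 = 0.1817 kg
  Strontianite: 1.526 × 0.2996 = 0.4572 kg
  Li2CO3: 8.062 × 0.5986 = 4.826 kg
  Zircon sand: 5.545 × 0.001000 = 0.005545 kg
  Aragonite: 7.036 × 0.4431 = 3.118 kg
  Zinc white: 7.747 × 0.002000 = 0.01549 kg
Total LOI = 8.603 kg
Glass = batch − LOI = 90.48 − 8.603 = 81.87 kg

LOI loss = 8.603 kg; glass = 81.87 kg; yield = 90.49%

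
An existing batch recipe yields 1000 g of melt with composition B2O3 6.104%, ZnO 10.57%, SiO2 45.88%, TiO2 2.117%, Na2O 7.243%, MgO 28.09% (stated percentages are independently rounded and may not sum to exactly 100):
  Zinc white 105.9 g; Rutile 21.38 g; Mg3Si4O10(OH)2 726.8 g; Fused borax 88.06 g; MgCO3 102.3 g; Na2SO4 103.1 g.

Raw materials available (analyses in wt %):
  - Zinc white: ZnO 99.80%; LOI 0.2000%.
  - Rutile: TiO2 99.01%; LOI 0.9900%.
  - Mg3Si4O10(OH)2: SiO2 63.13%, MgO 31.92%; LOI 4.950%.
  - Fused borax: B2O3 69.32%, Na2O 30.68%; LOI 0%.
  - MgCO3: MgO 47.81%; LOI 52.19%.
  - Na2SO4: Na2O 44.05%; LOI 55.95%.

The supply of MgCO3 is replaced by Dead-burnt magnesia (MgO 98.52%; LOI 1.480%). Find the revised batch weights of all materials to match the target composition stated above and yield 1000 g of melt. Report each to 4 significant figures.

Revised batch per 1000 g melt:
  Zinc white: 105.9 g
  Rutile: 21.38 g
  Mg3Si4O10(OH)2: 726.8 g
  Fused borax: 88.06 g
  Dead-burnt magnesia: 49.65 g
  Na2SO4: 103.1 g
Total batch = 1095 g; LOI loss = 94.82 g

The intermediate values are shown (rounded to 4 significant figures) at each printed step. Full float precision is kept all the way through; exactly one rounding goes into each reported value. All derived quantities are re-derived starting from the weights for 1000 g of glass in exact precision (the yield, the totals, net glass mass, LOI, the six compositions) as set out in either problem or answer.
The oxide mass targets at 1000 g melt:
  B2O3: 6.104% × 1000 = 61.04 g
  ZnO: 10.57% × 1000 = 105.7 g
  SiO2: 45.88% × 1000 = 458.8 g
  TiO2: 2.117% × 1000 = 21.17 g
  Na2O: 7.243% × 1000 = 72.43 g
  MgO: 28.09% × 1000 = 280.9 g
Sums-versus-targets review using the reported weights, relative to the basis at hand (every target is met by its sum up to rounding of the answer):
  B2O3: 88.06·0.6932 = 61.04 g (target 61.04 g)
  ZnO: 105.9·0.9980 = 105.7 g (target 105.7 g)
  SiO2: 726.8·0.6313 = 458.8 g (target 458.8 g)
  TiO2: 21.38·0.9901 = 21.17 g (target 21.17 g)
  Na2O: 88.06·0.3068 + 103.1·0.4405 = 72.43 g (target 72.43 g)
  MgO: 726.8·0.3192 + 49.65·0.9852 = 280.9 g (target 280.9 g)
Auditing the glass mass value: total batch − LOI = 1000 g (targets for the oxides total 1000 g; the stated basis being 1000 g — rounding explains the deltas).
Adding the batch up: Σ batch = 1095 g; loss to ignition Σ batch·LOI = 94.82 g; yield: glass divided by total = 91.34%.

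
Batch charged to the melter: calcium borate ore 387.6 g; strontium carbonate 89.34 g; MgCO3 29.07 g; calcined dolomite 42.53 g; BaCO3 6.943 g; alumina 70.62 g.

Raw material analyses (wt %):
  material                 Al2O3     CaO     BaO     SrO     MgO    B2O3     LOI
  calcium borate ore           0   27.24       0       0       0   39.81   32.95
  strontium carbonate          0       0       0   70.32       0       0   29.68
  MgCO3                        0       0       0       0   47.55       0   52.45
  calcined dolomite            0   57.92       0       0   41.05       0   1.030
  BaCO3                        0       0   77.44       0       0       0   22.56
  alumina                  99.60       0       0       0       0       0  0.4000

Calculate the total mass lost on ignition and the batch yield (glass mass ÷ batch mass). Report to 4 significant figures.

LOI loss = 171.8 g; glass = 454.3 g; yield = 72.57%

The intermediate values are shown rounded to 4 significant digits on the page; all arithmetic runs at full float precision in all steps. Each reported result is rounded once only; derived quantities are carried in full precision (net glass mass, LOI, yield, totals, the six compositions) using the weight values at 454.3 g of glass exactly as shown in either problem or answer.
Loss on ignition, line by line:
  calcium borate ore: 387.6 × 0.3295 = 127.7 g
  strontium carbonate: 89.34 × 0.2968 = 26.52 g
  MgCO3: 29.07 × 0.5245 = 15.25 g
  calcined dolomite: 42.53 × 0.01030 = 0.4381 g
  BaCO3: 6.943 × 0.2256 = 1.566 g
  alumina: 70.62 × 0.004000 = 0.2825 g
Total LOI = 171.8 g
Glass = batch − LOI = 626.1 − 171.8 = 454.3 g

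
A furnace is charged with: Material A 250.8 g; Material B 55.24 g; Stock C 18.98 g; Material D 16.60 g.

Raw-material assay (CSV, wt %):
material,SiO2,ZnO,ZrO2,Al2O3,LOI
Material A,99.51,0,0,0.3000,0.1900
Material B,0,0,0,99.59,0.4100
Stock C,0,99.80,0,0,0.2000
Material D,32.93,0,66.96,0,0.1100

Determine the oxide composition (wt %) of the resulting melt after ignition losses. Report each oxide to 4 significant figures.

Each numeric step runs at full precision in all steps; the intermediate values are printed, rounded to four significant digits, on the page — exactly one rounding is applied to every reported number. The derived quantities, including four oxide percentages, net glass mass, the totals, LOI, the yield, are re-derived using the weight values at 340.9 g of glass at exact precision, as they appear in either problem or answer.
Delivered oxide masses:
  SiO2: 250.8·0.9951 + 16.60·0.3293 = 255.0 g
  ZnO: 18.98·0.9980 = 18.94 g
  ZrO2: 16.60·0.6696 = 11.12 g
  Al2O3: 250.8·0.003000 + 55.24·0.9959 = 55.77 g
LOI: 250.8·0.001900 + 55.24·0.004100 + 18.98·0.002000 + 16.60·0.001100 = 0.7592 g
Resulting glass, batch − LOI: 341.6 − 0.7592 = 340.9 g (the oxide masses sum to this)
wt % = oxide mass / glass mass × 100

Glass mass = 340.9 g (batch 341.6 − LOI 0.7592).
Composition: SiO2 74.82%, ZnO 5.557%, ZrO2 3.261%, Al2O3 16.36%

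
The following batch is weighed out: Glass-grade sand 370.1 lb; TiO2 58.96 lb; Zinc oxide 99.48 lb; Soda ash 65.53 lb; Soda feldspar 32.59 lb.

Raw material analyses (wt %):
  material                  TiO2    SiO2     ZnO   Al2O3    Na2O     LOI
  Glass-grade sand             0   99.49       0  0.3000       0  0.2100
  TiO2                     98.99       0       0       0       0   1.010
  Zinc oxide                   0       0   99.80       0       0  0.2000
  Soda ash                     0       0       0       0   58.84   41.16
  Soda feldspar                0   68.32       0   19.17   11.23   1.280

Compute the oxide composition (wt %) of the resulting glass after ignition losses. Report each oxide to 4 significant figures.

All arithmetic keeps exact precision at every stage — intermediates are displayed (rounded to 4 significant figures) across the worked steps — every reported number takes a single rounding — derived quantities, including the totals, ignition loss, glass mass, five oxide percentages, yield, are re-derived from the weighed amounts on 597.7 lb of glass at exact precision, as given in question or answer.
What the batch supplies per oxide:
  TiO2: 58.96·0.9899 = 58.36 lb
  SiO2: 370.1·0.9949 + 32.59·0.6832 = 390.5 lb
  ZnO: 99.48·0.9980 = 99.28 lb
  Al2O3: 370.1·0.003000 + 32.59·0.1917 = 7.358 lb
  Na2O: 65.53·0.5884 + 32.59·0.1123 = 42.22 lb
LOI: 370.1·0.002100 + 58.96·0.01010 + 99.48·0.002000 + 65.53·0.4116 + 32.59·0.01280 = 28.96 lb
batch − LOI leaves glass = 626.7 − 28.96 = 597.7 lb (= the summed oxide contributions)
wt % = oxide mass / glass mass × 100

Glass mass = 597.7 lb (batch 626.7 − LOI 28.96).
Composition: TiO2 9.765%, SiO2 65.33%, ZnO 16.61%, Al2O3 1.231%, Na2O 7.063%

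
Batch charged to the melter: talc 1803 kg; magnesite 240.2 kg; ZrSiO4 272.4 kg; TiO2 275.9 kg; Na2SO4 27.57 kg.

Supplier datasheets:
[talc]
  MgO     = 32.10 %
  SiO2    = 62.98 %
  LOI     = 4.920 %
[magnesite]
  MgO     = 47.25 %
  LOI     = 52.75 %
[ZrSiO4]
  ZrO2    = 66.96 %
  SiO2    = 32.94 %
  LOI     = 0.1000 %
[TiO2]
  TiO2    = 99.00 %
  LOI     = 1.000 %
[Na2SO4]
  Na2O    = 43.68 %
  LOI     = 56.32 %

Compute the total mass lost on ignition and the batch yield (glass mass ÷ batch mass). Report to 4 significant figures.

LOI loss = 234.0 kg; glass = 2385 kg; yield = 91.07%

Working values are shown, with 4-significant-digit rounding, within the worked lines. All internal work keeps exact precision from first step to last — a single rounding completes each reported number; the derived quantities are carried at full float precision (ignition loss, net glass mass, the five compositions, the totals, yield) from the weighed amounts on 2385 kg of glass, as given in the problem or the answer.
Material-by-material LOI:
  talc: 1803 × 0.04920 = 88.71 kg
  magnesite: 240.2 × 0.5275 = 126.7 kg
  ZrSiO4: 272.4 × 0.001000 = 0.2724 kg
  TiO2: 275.9 × 0.01000 = 2.759 kg
  Na2SO4: 27.57 × 0.5632 = 15.53 kg
Total LOI = 234.0 kg
Glass = batch − LOI = 2619 − 234.0 = 2385 kg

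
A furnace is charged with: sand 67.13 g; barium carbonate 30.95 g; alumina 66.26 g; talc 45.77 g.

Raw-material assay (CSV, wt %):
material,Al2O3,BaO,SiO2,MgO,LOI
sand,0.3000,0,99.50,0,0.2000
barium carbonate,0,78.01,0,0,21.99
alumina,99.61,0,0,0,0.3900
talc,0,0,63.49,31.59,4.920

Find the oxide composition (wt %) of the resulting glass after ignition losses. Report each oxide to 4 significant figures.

Glass mass = 200.7 g (batch 210.1 − LOI 9.450).
Composition: Al2O3 32.99%, BaO 12.03%, SiO2 47.77%, MgO 7.206%

The intermediate values are displayed with 4-significant-digit rounding within the worked lines. All arithmetic keeps full float precision in every operation. Exactly one rounding goes into each reported result; the derived quantities (net glass mass, yield, the totals, ignition loss, four oxide percentages) are carried using the weight values per 200.7 g of glass in exact precision, exactly as shown in problem or answer.
Delivered oxide masses:
  Al2O3: 67.13·0.003000 + 66.26·0.9961 = 66.20 g
  BaO: 30.95·0.7801 = 24.14 g
  SiO2: 67.13·0.9950 + 45.77·0.6349 = 95.85 g
  MgO: 45.77·0.3159 = 14.46 g
LOI: 67.13·0.002000 + 30.95·0.2199 + 66.26·0.003900 + 45.77·0.04920 = 9.450 g
Glass = total batch minus LOI = 210.1 − 9.450 = 200.7 g (= the summed oxide contributions)
each wt % is 100 × oxide ÷ glass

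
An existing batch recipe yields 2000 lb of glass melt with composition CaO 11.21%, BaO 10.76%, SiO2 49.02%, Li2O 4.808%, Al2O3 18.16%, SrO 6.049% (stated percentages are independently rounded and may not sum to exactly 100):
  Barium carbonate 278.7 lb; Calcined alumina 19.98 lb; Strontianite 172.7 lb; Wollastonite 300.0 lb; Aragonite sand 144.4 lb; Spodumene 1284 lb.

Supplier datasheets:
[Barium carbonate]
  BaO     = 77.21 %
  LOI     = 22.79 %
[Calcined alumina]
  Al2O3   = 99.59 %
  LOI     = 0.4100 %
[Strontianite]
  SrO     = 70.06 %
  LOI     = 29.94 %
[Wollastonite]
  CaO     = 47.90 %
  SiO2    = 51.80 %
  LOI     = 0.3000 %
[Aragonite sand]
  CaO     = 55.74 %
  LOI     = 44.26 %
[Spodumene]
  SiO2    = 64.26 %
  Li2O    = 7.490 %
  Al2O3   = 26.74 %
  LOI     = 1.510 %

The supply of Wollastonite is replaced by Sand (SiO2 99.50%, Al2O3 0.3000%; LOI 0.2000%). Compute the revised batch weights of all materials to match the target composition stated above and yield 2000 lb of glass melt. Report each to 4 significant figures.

Intermediates are printed (rounded to 4 significant figures) in the printout; every computation carries full float precision in all steps; each reported value receives exactly one rounding; all derived quantities are carried in full float precision (LOI, the yield, six oxide percentages, the totals, net glass mass) from the batch weights at 2000 lb of glass, precisely as stated by the problem or answer text.
Target masses of each oxide per 2000 lb glass melt:
  CaO: 11.21% × 2000 = 224.2 lb
  BaO: 10.76% × 2000 = 215.2 lb
  SiO2: 49.02% × 2000 = 980.4 lb
  Li2O: 4.808% × 2000 = 96.16 lb
  Al2O3: 18.16% × 2000 = 363.2 lb
  SrO: 6.049% × 2000 = 121.0 lb
Per-oxide balance check per the reported batch figures, relative to the basis at hand (summed amounts equal target values modulo rounding of the values):
  CaO: 402.2·0.5574 = 224.2 lb (target 224.2 lb)
  BaO: 278.7·0.7721 = 215.2 lb (target 215.2 lb)
  SiO2: 156.2·0.9950 + 1284·0.6426 = 980.5 lb (target 980.4 lb)
  Li2O: 1284·0.07490 = 96.17 lb (target 96.16 lb)
  Al2O3: 19.51·0.9959 + 156.2·0.003000 + 1284·0.2674 = 363.2 lb (target 363.2 lb)
  SrO: 172.7·0.7006 = 121.0 lb (target 121.0 lb)
Consistency of the glass mass: total batch − LOI = 2000 lb (summing oxide targets gives 2000 lb; stated basis 2000 lb — differing by rounding only).
Adding the batch up: Σ batch = 2313 lb; ignition loss, Σ(batch × LOI) = 313.0 lb; yield, glass over the total, = 86.47%.

Revised batch per 2000 lb glass melt:
  Barium carbonate: 278.7 lb
  Calcined alumina: 19.51 lb
  Strontianite: 172.7 lb
  Sand: 156.2 lb
  Aragonite sand: 402.2 lb
  Spodumene: 1284 lb
Total batch = 2313 lb; LOI loss = 313.0 lb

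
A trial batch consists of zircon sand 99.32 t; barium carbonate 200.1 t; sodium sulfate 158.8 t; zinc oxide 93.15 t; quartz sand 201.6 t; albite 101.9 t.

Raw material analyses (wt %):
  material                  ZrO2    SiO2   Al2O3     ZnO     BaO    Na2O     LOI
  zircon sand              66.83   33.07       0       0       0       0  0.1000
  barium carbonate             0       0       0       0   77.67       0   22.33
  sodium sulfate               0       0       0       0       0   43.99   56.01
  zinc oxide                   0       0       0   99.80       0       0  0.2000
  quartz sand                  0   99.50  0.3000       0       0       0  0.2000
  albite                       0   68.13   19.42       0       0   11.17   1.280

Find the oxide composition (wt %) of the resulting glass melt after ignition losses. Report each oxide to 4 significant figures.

Glass mass = 719.3 t (batch 854.9 − LOI 135.6).
Composition: ZrO2 9.228%, SiO2 42.11%, Al2O3 2.835%, ZnO 12.93%, BaO 21.61%, Na2O 11.29%

The working math maintains full float precision at every stage. Values along the way are printed, with 4-significant-digit rounding, on the page; a single rounding yields each reported figure; the derived quantities are re-derived in full precision (ignition loss, the six compositions, the yield, totals, glass mass) using the weight values for 719.3 t of glass, as quoted within either problem or answer.
Oxide masses out of the charge:
  ZrO2: 99.32·0.6683 = 66.38 t
  SiO2: 99.32·0.3307 + 201.6·0.9950 + 101.9·0.6813 = 302.9 t
  Al2O3: 201.6·0.003000 + 101.9·0.1942 = 20.39 t
  ZnO: 93.15·0.9980 = 92.96 t
  BaO: 200.1·0.7767 = 155.4 t
  Na2O: 158.8·0.4399 + 101.9·0.1117 = 81.24 t
LOI: 99.32·0.001000 + 200.1·0.2233 + 158.8·0.5601 + 93.15·0.002000 + 201.6·0.002000 + 101.9·0.01280 = 135.6 t
Net of LOI, the glass mass = 854.9 − 135.6 = 719.3 t (equal to the oxide-mass sum)
wt % = oxide mass / glass mass × 100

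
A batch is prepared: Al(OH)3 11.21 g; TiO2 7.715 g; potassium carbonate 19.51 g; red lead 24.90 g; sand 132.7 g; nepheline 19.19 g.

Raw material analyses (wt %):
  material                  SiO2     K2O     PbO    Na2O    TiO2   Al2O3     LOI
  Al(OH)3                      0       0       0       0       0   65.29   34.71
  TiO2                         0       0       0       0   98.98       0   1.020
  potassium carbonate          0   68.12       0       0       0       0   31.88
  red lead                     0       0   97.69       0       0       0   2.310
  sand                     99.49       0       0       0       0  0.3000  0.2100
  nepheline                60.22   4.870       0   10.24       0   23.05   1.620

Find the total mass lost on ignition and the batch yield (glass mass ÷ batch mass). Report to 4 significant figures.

LOI loss = 11.35 g; glass = 203.9 g; yield = 94.72%

Values along the way are shown, with 4-significant-digit rounding, at each printed step. The working math runs at exact precision at each step — exactly one rounding lands on every reported value — all derived quantities (totals, six oxide percentages, net glass mass, ignition loss, the yield) are rebuilt in full precision starting from the weights at 203.9 g of glass, as written in the question or the answer.
Ignition loss by material:
  Al(OH)3: 11.21 × 0.3471 = 3.891 g
  TiO2: 7.715 × 0.01020 = 0.07869 g
  potassium carbonate: 19.51 × 0.3188 = 6.220 g
  red lead: 24.90 × 0.02310 = 0.5752 g
  sand: 132.7 × 0.002100 = 0.2787 g
  nepheline: 19.19 × 0.01620 = 0.3109 g
Total LOI = 11.35 g
Glass = batch − LOI = 215.2 − 11.35 = 203.9 g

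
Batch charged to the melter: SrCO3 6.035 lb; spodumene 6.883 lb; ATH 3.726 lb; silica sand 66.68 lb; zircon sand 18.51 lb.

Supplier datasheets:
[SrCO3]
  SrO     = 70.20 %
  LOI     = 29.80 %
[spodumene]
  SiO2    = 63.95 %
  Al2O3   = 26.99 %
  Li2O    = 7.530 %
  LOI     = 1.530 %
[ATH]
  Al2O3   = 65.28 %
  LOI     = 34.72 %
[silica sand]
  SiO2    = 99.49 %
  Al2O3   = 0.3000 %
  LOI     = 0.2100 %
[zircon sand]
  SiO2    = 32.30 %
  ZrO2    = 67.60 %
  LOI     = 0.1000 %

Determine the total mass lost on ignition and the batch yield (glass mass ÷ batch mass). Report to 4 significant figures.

In-progress results are printed rounded off to 4 significant digits on the page. The whole derivation keeps full float precision at every stage — a single rounding finalizes every reported value; derived quantities (ignition loss, the totals, glass mass, the five compositions, yield) are carried in full precision using the weight values per 98.48 lb of glass, as they appear in problem or answer.
Material-by-material LOI:
  SrCO3: 6.035 × 0.2980 = 1.798 lb
  spodumene: 6.883 × 0.01530 = 0.1053 lb
  ATH: 3.726 × 0.3472 = 1.294 lb
  silica sand: 66.68 × 0.002100 = 0.1400 lb
  zircon sand: 18.51 × 0.001000 = 0.01851 lb
Total LOI = 3.356 lb
Glass = batch − LOI = 101.8 − 3.356 = 98.48 lb

LOI loss = 3.356 lb; glass = 98.48 lb; yield = 96.70%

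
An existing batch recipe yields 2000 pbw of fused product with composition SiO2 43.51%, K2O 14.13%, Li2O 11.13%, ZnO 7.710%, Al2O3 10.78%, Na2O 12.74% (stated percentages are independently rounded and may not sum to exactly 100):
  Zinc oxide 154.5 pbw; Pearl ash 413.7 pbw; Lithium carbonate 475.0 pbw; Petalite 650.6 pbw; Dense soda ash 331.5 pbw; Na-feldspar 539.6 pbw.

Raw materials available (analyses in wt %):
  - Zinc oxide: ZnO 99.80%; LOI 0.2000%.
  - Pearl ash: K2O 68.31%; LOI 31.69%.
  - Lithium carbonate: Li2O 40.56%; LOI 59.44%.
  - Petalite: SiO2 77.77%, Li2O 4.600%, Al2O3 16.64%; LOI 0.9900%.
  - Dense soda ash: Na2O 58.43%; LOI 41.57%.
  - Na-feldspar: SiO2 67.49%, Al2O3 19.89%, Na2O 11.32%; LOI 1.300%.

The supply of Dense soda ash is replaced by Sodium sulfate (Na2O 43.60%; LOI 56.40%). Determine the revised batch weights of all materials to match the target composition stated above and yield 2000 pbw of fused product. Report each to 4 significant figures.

Revised batch per 2000 pbw fused product:
  Zinc oxide: 154.5 pbw
  Pearl ash: 413.7 pbw
  Lithium carbonate: 475.0 pbw
  Petalite: 650.6 pbw
  Sodium sulfate: 444.3 pbw
  Na-feldspar: 539.6 pbw
Total batch = 2678 pbw; LOI loss = 677.8 pbw

Working values are shown with 4-significant-figure rounding at each printed step — all arithmetic keeps exact precision throughout. Exactly one rounding is applied to every reported result. The derived quantities, including glass mass, the six compositions, the yield, LOI, totals, are rebuilt from the batch weights on 2000 pbw of glass in exact precision, precisely as stated by problem or answer.
Oxide-by-oxide targets in 2000 pbw fused product:
  SiO2: 43.51% × 2000 = 870.2 pbw
  K2O: 14.13% × 2000 = 282.6 pbw
  Li2O: 11.13% × 2000 = 222.6 pbw
  ZnO: 7.710% × 2000 = 154.2 pbw
  Al2O3: 10.78% × 2000 = 215.6 pbw
  Na2O: 12.74% × 2000 = 254.8 pbw
Sums-versus-targets review working from each reported weight, for the quoted basis mass (target by target, the sums agree up to rounding of the answer):
  SiO2: 650.6·0.7777 + 539.6·0.6749 = 870.1 pbw (target 870.2 pbw)
  K2O: 413.7·0.6831 = 282.6 pbw (target 282.6 pbw)
  Li2O: 475.0·0.4056 + 650.6·0.04600 = 222.6 pbw (target 222.6 pbw)
  ZnO: 154.5·0.9980 = 154.2 pbw (target 154.2 pbw)
  Al2O3: 650.6·0.1664 + 539.6·0.1989 = 215.6 pbw (target 215.6 pbw)
  Na2O: 444.3·0.4360 + 539.6·0.1132 = 254.8 pbw (target 254.8 pbw)
The glass-mass cross-check: net batch after ignition = 2000 pbw (per-oxide target masses sum to 2000 pbw; stated basis 2000 pbw — any gap is answer rounding).
Batch grand total — Σ batch = 2678 pbw; the LOI term Σ batch·LOI equals 677.8 pbw; yield, glass over the total, = 74.69%.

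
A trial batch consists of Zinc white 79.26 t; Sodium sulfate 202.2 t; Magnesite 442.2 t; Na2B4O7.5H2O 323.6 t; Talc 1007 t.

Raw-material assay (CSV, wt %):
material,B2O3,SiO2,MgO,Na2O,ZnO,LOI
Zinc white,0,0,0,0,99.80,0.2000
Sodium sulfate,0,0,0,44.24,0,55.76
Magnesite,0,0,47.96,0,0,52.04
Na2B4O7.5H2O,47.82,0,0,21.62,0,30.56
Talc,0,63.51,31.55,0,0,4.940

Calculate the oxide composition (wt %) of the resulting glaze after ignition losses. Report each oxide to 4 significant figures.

The working math runs at exact precision from first step to last — rounding to 4 significant figures extends to every working value as shown; a single rounding produces each reported result. All derived quantities are rebuilt from the batch weights for 1563 t of glass at full float precision (the five compositions, LOI, net glass mass, totals, the yield), as set out in the problem or answer text.
Per-oxide mass from batch:
  B2O3: 323.6·0.4782 = 154.7 t
  SiO2: 1007·0.6351 = 639.5 t
  MgO: 442.2·0.4796 + 1007·0.3155 = 529.8 t
  Na2O: 202.2·0.4424 + 323.6·0.2162 = 159.4 t
  ZnO: 79.26·0.9980 = 79.10 t
LOI: 79.26·0.002000 + 202.2·0.5576 + 442.2·0.5204 + 323.6·0.3056 + 1007·0.04940 = 491.7 t
The glass mass, total less LOI, = 2054 − 491.7 = 1563 t (matching Σ of the oxides)
percent by weight: oxide/glass ×100

Glass mass = 1563 t (batch 2054 − LOI 491.7).
Composition: B2O3 9.903%, SiO2 40.93%, MgO 33.90%, Na2O 10.20%, ZnO 5.062%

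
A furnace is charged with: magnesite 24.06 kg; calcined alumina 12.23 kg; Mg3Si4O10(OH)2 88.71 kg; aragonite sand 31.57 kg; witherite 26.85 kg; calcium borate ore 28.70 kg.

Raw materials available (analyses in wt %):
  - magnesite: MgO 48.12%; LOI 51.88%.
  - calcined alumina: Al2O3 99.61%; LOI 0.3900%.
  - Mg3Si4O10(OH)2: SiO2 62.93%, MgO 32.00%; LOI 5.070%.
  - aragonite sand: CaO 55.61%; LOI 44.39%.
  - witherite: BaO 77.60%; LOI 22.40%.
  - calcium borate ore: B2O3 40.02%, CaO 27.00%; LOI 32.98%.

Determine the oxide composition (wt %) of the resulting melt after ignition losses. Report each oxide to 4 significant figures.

Glass mass = 165.6 kg (batch 212.1 − LOI 46.52).
Composition: SiO2 33.71%, BaO 12.58%, B2O3 6.936%, MgO 24.13%, Al2O3 7.357%, CaO 15.28%

The intermediate values appear (rounded to four significant figures) between the steps. All internal work holds full precision through every step. Each reported result is rounded once only. All derived quantities, which include glass mass, LOI, the yield, totals, the six compositions, are computed in full float precision, precisely as stated by either problem or answer, starting from the weights for 165.6 kg of glass.
Mass of each oxide from the mix:
  SiO2: 88.71·0.6293 = 55.83 kg
  BaO: 26.85·0.7760 = 20.84 kg
  B2O3: 28.70·0.4002 = 11.49 kg
  MgO: 24.06·0.4812 + 88.71·0.3200 = 39.96 kg
  Al2O3: 12.23·0.9961 = 12.18 kg
  CaO: 31.57·0.5561 + 28.70·0.2700 = 25.31 kg
LOI: 24.06·0.5188 + 12.23·0.003900 + 88.71·0.05070 + 31.57·0.4439 + 26.85·0.2240 + 28.70·0.3298 = 46.52 kg
The glass mass, total less LOI, = 212.1 − 46.52 = 165.6 kg (equal to the oxide-mass sum)
oxide / glass × 100 gives the wt %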